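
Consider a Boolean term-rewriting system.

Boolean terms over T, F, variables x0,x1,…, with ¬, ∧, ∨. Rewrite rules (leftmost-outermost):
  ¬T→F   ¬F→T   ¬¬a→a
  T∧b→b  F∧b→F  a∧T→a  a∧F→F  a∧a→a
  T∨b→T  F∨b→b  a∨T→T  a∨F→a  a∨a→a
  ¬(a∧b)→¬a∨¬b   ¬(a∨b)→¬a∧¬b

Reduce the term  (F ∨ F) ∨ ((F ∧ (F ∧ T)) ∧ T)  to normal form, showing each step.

  start: (F ∨ F) ∨ ((F ∧ (F ∧ T)) ∧ T)
  →1  F ∨ ((F ∧ (F ∧ T)) ∧ T)
  →2  (F ∧ (F ∧ T)) ∧ T
  →3  F ∧ (F ∧ T)
  →4  F

Answer: normal form = F  (in 4 steps)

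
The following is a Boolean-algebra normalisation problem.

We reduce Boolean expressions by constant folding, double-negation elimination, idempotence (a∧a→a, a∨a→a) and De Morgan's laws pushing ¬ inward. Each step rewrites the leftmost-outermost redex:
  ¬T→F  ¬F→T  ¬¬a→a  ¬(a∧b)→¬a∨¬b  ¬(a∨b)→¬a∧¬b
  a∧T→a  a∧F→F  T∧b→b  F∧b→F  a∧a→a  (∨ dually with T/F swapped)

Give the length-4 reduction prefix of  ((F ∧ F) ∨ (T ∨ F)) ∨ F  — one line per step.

Answer: after 4 steps: T

Working:
  start: ((F ∧ F) ∨ (T ∨ F)) ∨ F
  [1] (F ∧ F) ∨ (T ∨ F)
  [2] F ∨ (T ∨ F)
  [3] T ∨ F
  [4] T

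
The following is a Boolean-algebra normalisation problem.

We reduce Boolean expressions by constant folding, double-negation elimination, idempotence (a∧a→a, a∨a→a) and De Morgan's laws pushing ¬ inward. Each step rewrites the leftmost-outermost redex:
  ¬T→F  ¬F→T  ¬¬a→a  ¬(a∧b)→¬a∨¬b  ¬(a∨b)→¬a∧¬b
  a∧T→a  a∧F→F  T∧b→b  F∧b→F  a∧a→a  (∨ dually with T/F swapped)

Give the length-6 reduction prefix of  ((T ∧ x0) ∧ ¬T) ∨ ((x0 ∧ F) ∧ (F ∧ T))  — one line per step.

  start: ((T ∧ x0) ∧ ¬T) ∨ ((x0 ∧ F) ∧ (F ∧ T))
  →1  (x0 ∧ ¬T) ∨ ((x0 ∧ F) ∧ (F ∧ T))
  →2  (x0 ∧ F) ∨ ((x0 ∧ F) ∧ (F ∧ T))
  →3  F ∨ ((x0 ∧ F) ∧ (F ∧ T))
  →4  (x0 ∧ F) ∧ (F ∧ T)
  →5  F ∧ (F ∧ T)
  →6  F

Answer: after 6 steps: F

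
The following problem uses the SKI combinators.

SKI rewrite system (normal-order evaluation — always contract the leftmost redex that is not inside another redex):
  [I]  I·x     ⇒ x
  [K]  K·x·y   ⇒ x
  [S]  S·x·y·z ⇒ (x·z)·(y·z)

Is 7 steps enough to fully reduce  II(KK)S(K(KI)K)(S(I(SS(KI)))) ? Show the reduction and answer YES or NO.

  start: II(KK)S(K(KI)K)(S(I(SS(KI))))
  step 1: I(KK)S(K(KI)K)(S(I(SS(KI))))
  step 2: KKS(K(KI)K)(S(I(SS(KI))))
  step 3: K(K(KI)K)(S(I(SS(KI))))
  step 4: K(KI)K
  step 5: KI

Answer: YES — reaches normal form KI in 5 ≤ 7 steps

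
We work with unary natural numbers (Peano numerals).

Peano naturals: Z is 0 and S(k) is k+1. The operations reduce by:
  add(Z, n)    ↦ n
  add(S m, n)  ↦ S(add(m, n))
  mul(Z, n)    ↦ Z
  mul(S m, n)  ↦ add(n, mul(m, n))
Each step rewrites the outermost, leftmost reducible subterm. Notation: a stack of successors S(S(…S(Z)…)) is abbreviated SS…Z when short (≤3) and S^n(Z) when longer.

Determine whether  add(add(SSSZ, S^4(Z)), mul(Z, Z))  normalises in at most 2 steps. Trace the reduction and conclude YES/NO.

Answer: NO — after 2 steps the term is S(add(add(SSZ, S^4(Z)), mul(Z, Z))), not yet normal

Derivation:
  start: add(add(SSSZ, S^4(Z)), mul(Z, Z))
  [1] add(S(add(SSZ, S^4(Z))), mul(Z, Z))
  [2] S(add(add(SSZ, S^4(Z)), mul(Z, Z)))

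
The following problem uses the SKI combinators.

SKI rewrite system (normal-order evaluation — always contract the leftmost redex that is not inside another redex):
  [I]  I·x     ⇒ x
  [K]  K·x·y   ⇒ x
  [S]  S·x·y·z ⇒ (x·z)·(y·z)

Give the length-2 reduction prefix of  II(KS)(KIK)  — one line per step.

Answer: after 2 steps: KS(KIK)

Reduction:
  start: II(KS)(KIK)
  [1] I(KS)(KIK)
  [2] KS(KIK)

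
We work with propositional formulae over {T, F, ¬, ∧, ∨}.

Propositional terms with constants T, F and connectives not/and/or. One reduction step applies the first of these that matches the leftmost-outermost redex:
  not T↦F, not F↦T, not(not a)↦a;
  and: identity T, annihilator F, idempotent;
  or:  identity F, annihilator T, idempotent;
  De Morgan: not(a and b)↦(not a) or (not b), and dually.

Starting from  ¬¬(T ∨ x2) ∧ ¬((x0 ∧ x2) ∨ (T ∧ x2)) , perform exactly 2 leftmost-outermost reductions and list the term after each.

Answer: after 2 steps: T ∧ ¬((x0 ∧ x2) ∨ (T ∧ x2))

Reduction:
  start: ¬¬(T ∨ x2) ∧ ¬((x0 ∧ x2) ∨ (T ∧ x2))
  [1] (T ∨ x2) ∧ ¬((x0 ∧ x2) ∨ (T ∧ x2))
  [2] T ∧ ¬((x0 ∧ x2) ∨ (T ∧ x2))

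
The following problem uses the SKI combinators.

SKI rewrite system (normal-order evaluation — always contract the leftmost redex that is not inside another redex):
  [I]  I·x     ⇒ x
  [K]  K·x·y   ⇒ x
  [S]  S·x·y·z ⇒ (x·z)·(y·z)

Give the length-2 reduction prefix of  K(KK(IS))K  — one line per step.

Answer: after 2 steps: K

Derivation:
  start: K(KK(IS))K
  step 1: KK(IS)
  step 2: K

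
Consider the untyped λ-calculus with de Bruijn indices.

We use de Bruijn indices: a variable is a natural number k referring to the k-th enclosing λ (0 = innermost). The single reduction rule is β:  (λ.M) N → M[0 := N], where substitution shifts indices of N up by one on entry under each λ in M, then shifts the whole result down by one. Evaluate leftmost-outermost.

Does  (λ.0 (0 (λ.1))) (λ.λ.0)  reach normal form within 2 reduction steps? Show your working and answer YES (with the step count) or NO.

  start: (λ.0 (0 (λ.1))) (λ.λ.0)
  [1] (λ.λ.0) ((λ.λ.0) (λ.λ.λ.0))
  [2] λ.0

Answer: YES — reaches normal form λ.0 in 2 ≤ 2 steps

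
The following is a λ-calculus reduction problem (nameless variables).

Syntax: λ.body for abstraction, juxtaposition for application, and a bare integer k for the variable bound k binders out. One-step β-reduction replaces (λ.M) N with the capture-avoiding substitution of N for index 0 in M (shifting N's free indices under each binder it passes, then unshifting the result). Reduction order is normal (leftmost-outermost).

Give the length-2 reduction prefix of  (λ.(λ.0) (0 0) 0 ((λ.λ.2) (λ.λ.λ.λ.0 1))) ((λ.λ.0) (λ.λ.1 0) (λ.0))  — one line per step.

Answer: after 2 steps: (λ.λ.0) (λ.λ.1 0) (λ.0) ((λ.λ.0) (λ.λ.1 0) (λ.0)) ((λ.λ.0) (λ.λ.1 0) (λ.0)) ((λ.λ.(λ.λ.0) (λ.λ.1 0) (λ.0)) (λ.λ.λ.λ.0 1))

Reduction:
  start: (λ.(λ.0) (0 0) 0 ((λ.λ.2) (λ.λ.λ.λ.0 1))) ((λ.λ.0) (λ.λ.1 0) (λ.0))
  →1  (λ.0) ((λ.λ.0) (λ.λ.1 0) (λ.0) ((λ.λ.0) (λ.λ.1 0) (λ.0))) ((λ.λ.0) (λ.λ.1 0) (λ.0)) ((λ.λ.(λ.λ.0) (λ.λ.1 0) (λ.0)) (λ.λ.λ.λ.0 1))
  →2  (λ.λ.0) (λ.λ.1 0) (λ.0) ((λ.λ.0) (λ.λ.1 0) (λ.0)) ((λ.λ.0) (λ.λ.1 0) (λ.0)) ((λ.λ.(λ.λ.0) (λ.λ.1 0) (λ.0)) (λ.λ.λ.λ.0 1))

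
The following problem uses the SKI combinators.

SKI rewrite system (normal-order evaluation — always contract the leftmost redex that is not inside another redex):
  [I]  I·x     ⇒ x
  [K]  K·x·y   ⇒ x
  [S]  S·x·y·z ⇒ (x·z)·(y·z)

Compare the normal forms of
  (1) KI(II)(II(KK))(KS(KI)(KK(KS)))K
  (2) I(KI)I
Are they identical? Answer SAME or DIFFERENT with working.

Term A:
  start: KI(II)(II(KK))(KS(KI)(KK(KS)))K
  step 1: I(II(KK))(KS(KI)(KK(KS)))K
  step 2: II(KK)(KS(KI)(KK(KS)))K
  step 3: I(KK)(KS(KI)(KK(KS)))K
  step 4: KK(KS(KI)(KK(KS)))K
  step 5: KK

Term B:
  start: I(KI)I
  step 1: KII
  step 2: I

Answer: DIFFERENT — A ⇓ KK, B ⇓ I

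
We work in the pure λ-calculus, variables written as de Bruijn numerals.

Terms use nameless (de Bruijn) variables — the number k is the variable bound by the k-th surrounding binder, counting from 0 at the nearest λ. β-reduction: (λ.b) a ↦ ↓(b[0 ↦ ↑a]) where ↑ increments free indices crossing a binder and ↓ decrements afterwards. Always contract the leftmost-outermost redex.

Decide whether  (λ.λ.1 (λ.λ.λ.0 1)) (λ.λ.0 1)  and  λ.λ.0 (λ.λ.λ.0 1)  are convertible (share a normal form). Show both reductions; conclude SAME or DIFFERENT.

Term A:
  start: (λ.λ.1 (λ.λ.λ.0 1)) (λ.λ.0 1)
  step 1: λ.(λ.λ.0 1) (λ.λ.λ.0 1)
  step 2: λ.λ.0 (λ.λ.λ.0 1)

Term B:
  start: λ.λ.0 (λ.λ.λ.0 1)

Answer: SAME — A ⇓ λ.λ.0 (λ.λ.λ.0 1), B ⇓ λ.λ.0 (λ.λ.λ.0 1)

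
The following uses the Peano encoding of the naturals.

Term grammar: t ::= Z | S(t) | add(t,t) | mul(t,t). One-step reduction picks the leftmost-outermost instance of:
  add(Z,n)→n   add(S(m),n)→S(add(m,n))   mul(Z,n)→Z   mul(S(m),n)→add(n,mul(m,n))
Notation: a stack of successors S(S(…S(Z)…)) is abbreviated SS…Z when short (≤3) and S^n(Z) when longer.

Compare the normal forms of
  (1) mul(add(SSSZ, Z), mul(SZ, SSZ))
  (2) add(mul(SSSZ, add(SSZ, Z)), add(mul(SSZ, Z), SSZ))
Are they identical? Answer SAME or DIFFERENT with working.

Term A:
  start: mul(add(SSSZ, Z), mul(SZ, SSZ))
  step 1: mul(S(add(SSZ, Z)), mul(SZ, SSZ))
  step 2: add(mul(SZ, SSZ), mul(add(SSZ, Z), mul(SZ, SSZ)))
  step 3: add(add(SSZ, mul(Z, SSZ)), mul(add(SSZ, Z), mul(SZ, SSZ)))
  step 4: add(S(add(SZ, mul(Z, SSZ))), mul(add(SSZ, Z), mul(SZ, SSZ)))
  step 5: S(add(add(SZ, mul(Z, SSZ)), mul(add(SSZ, Z), mul(SZ, SSZ))))
  step 6: S(add(S(add(Z, mul(Z, SSZ))), mul(add(SSZ, Z), mul(SZ, SSZ))))
  step 7: S(S(add(add(Z, mul(Z, SSZ)), mul(add(SSZ, Z), mul(SZ, SSZ)))))
  step 8: S(S(add(mul(Z, SSZ), mul(add(SSZ, Z), mul(SZ, SSZ)))))
  step 9: S(S(add(Z, mul(add(SSZ, Z), mul(SZ, SSZ)))))
  step 10: S(S(mul(add(SSZ, Z), mul(SZ, SSZ))))
  step 11: S(S(mul(S(add(SZ, Z)), mul(SZ, SSZ))))
  step 12: S(S(add(mul(SZ, SSZ), mul(add(SZ, Z), mul(SZ, SSZ)))))
  step 13: S(S(add(add(SSZ, mul(Z, SSZ)), mul(add(SZ, Z), mul(SZ, SSZ)))))
  step 14: S(S(add(S(add(SZ, mul(Z, SSZ))), mul(add(SZ, Z), mul(SZ, SSZ)))))
  step 15: S(S(S(add(add(SZ, mul(Z, SSZ)), mul(add(SZ, Z), mul(SZ, SSZ))))))
  step 16: S(S(S(add(S(add(Z, mul(Z, SSZ))), mul(add(SZ, Z), mul(SZ, SSZ))))))
  step 17: S(S(S(S(add(add(Z, mul(Z, SSZ)), mul(add(SZ, Z), mul(SZ, SSZ)))))))
  step 18: S(S(S(S(add(mul(Z, SSZ), mul(add(SZ, Z), mul(SZ, SSZ)))))))
  step 19: S(S(S(S(add(Z, mul(add(SZ, Z), mul(SZ, SSZ)))))))
  step 20: S(S(S(S(mul(add(SZ, Z), mul(SZ, SSZ))))))
  step 21: S(S(S(S(mul(S(add(Z, Z)), mul(SZ, SSZ))))))
  step 22: S(S(S(S(add(mul(SZ, SSZ), mul(add(Z, Z), mul(SZ, SSZ)))))))
  step 23: S(S(S(S(add(add(SSZ, mul(Z, SSZ)), mul(add(Z, Z), mul(SZ, SSZ)))))))
  step 24: S(S(S(S(add(S(add(SZ, mul(Z, SSZ))), mul(add(Z, Z), mul(SZ, SSZ)))))))
  step 25: S(S(S(S(S(add(add(SZ, mul(Z, SSZ)), mul(add(Z, Z), mul(SZ, SSZ))))))))
  step 26: S(S(S(S(S(add(S(add(Z, mul(Z, SSZ))), mul(add(Z, Z), mul(SZ, SSZ))))))))
  step 27: S(S(S(S(S(S(add(add(Z, mul(Z, SSZ)), mul(add(Z, Z), mul(SZ, SSZ)))))))))
  step 28: S(S(S(S(S(S(add(mul(Z, SSZ), mul(add(Z, Z), mul(SZ, SSZ)))))))))
  step 29: S(S(S(S(S(S(add(Z, mul(add(Z, Z), mul(SZ, SSZ)))))))))
  step 30: S(S(S(S(S(S(mul(add(Z, Z), mul(SZ, SSZ))))))))
  step 31: S(S(S(S(S(S(mul(Z, mul(SZ, SSZ))))))))
  step 32: S^6(Z)

Term B:
  start: add(mul(SSSZ, add(SSZ, Z)), add(mul(SSZ, Z), SSZ))
  step 1: add(add(add(SSZ, Z), mul(SSZ, add(SSZ, Z))), add(mul(SSZ, Z), SSZ))
  step 2: add(add(S(add(SZ, Z)), mul(SSZ, add(SSZ, Z))), add(mul(SSZ, Z), SSZ))
  step 3: add(S(add(add(SZ, Z), mul(SSZ, add(SSZ, Z)))), add(mul(SSZ, Z), SSZ))
  step 4: S(add(add(add(SZ, Z), mul(SSZ, add(SSZ, Z))), add(mul(SSZ, Z), SSZ)))
  step 5: S(add(add(S(add(Z, Z)), mul(SSZ, add(SSZ, Z))), add(mul(SSZ, Z), SSZ)))
  step 6: S(add(S(add(add(Z, Z), mul(SSZ, add(SSZ, Z)))), add(mul(SSZ, Z), SSZ)))
  step 7: S(S(add(add(add(Z, Z), mul(SSZ, add(SSZ, Z))), add(mul(SSZ, Z), SSZ))))
  step 8: S(S(add(add(Z, mul(SSZ, add(SSZ, Z))), add(mul(SSZ, Z), SSZ))))
  step 9: S(S(add(mul(SSZ, add(SSZ, Z)), add(mul(SSZ, Z), SSZ))))
  step 10: S(S(add(add(add(SSZ, Z), mul(SZ, add(SSZ, Z))), add(mul(SSZ, Z), SSZ))))
  step 11: S(S(add(add(S(add(SZ, Z)), mul(SZ, add(SSZ, Z))), add(mul(SSZ, Z), SSZ))))
  step 12: S(S(add(S(add(add(SZ, Z), mul(SZ, add(SSZ, Z)))), add(mul(SSZ, Z), SSZ))))
  step 13: S(S(S(add(add(add(SZ, Z), mul(SZ, add(SSZ, Z))), add(mul(SSZ, Z), SSZ)))))
  step 14: S(S(S(add(add(S(add(Z, Z)), mul(SZ, add(SSZ, Z))), add(mul(SSZ, Z), SSZ)))))
  step 15: S(S(S(add(S(add(add(Z, Z), mul(SZ, add(SSZ, Z)))), add(mul(SSZ, Z), SSZ)))))
  step 16: S(S(S(S(add(add(add(Z, Z), mul(SZ, add(SSZ, Z))), add(mul(SSZ, Z), SSZ))))))
  step 17: S(S(S(S(add(add(Z, mul(SZ, add(SSZ, Z))), add(mul(SSZ, Z), SSZ))))))
  step 18: S(S(S(S(add(mul(SZ, add(SSZ, Z)), add(mul(SSZ, Z), SSZ))))))
  step 19: S(S(S(S(add(add(add(SSZ, Z), mul(Z, add(SSZ, Z))), add(mul(SSZ, Z), SSZ))))))
  step 20: S(S(S(S(add(add(S(add(SZ, Z)), mul(Z, add(SSZ, Z))), add(mul(SSZ, Z), SSZ))))))
  step 21: S(S(S(S(add(S(add(add(SZ, Z), mul(Z, add(SSZ, Z)))), add(mul(SSZ, Z), SSZ))))))
  step 22: S(S(S(S(S(add(add(add(SZ, Z), mul(Z, add(SSZ, Z))), add(mul(SSZ, Z), SSZ)))))))
  step 23: S(S(S(S(S(add(add(S(add(Z, Z)), mul(Z, add(SSZ, Z))), add(mul(SSZ, Z), SSZ)))))))
  step 24: S(S(S(S(S(add(S(add(add(Z, Z), mul(Z, add(SSZ, Z)))), add(mul(SSZ, Z), SSZ)))))))
  step 25: S(S(S(S(S(S(add(add(add(Z, Z), mul(Z, add(SSZ, Z))), add(mul(SSZ, Z), SSZ))))))))
  step 26: S(S(S(S(S(S(add(add(Z, mul(Z, add(SSZ, Z))), add(mul(SSZ, Z), SSZ))))))))
  step 27: S(S(S(S(S(S(add(mul(Z, add(SSZ, Z)), add(mul(SSZ, Z), SSZ))))))))
  step 28: S(S(S(S(S(S(add(Z, add(mul(SSZ, Z), SSZ))))))))
  step 29: S(S(S(S(S(S(add(mul(SSZ, Z), SSZ)))))))
  step 30: S(S(S(S(S(S(add(add(Z, mul(SZ, Z)), SSZ)))))))
  step 31: S(S(S(S(S(S(add(mul(SZ, Z), SSZ)))))))
  step 32: S(S(S(S(S(S(add(add(Z, mul(Z, Z)), SSZ)))))))
  step 33: S(S(S(S(S(S(add(mul(Z, Z), SSZ)))))))
  step 34: S(S(S(S(S(S(add(Z, SSZ)))))))
  step 35: S^8(Z)

Answer: DIFFERENT — A ⇓ S^6(Z), B ⇓ S^8(Z)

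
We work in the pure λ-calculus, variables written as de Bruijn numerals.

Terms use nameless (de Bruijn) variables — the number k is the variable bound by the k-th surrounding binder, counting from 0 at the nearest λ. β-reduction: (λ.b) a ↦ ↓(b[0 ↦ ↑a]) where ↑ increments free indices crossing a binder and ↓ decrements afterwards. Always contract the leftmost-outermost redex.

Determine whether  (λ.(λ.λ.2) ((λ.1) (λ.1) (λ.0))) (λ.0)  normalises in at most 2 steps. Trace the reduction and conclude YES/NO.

Answer: YES — reaches normal form λ.λ.0 in 2 ≤ 2 steps

Reduction:
  start: (λ.(λ.λ.2) ((λ.1) (λ.1) (λ.0))) (λ.0)
  →1  (λ.λ.λ.0) ((λ.λ.0) (λ.λ.0) (λ.0))
  →2  λ.λ.0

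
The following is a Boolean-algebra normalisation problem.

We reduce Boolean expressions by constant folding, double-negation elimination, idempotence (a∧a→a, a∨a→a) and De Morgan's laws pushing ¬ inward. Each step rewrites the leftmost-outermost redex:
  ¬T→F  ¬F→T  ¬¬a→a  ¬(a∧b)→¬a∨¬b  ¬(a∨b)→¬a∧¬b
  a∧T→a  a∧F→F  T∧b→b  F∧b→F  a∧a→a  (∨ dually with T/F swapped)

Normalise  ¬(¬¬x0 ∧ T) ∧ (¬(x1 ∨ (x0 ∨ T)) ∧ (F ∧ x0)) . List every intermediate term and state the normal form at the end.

  start: ¬(¬¬x0 ∧ T) ∧ (¬(x1 ∨ (x0 ∨ T)) ∧ (F ∧ x0))
  [1] (¬¬¬x0 ∨ ¬T) ∧ (¬(x1 ∨ (x0 ∨ T)) ∧ (F ∧ x0))
  [2] (¬x0 ∨ ¬T) ∧ (¬(x1 ∨ (x0 ∨ T)) ∧ (F ∧ x0))
  [3] (¬x0 ∨ F) ∧ (¬(x1 ∨ (x0 ∨ T)) ∧ (F ∧ x0))
  [4] ¬x0 ∧ (¬(x1 ∨ (x0 ∨ T)) ∧ (F ∧ x0))
  [5] ¬x0 ∧ ((¬x1 ∧ ¬(x0 ∨ T)) ∧ (F ∧ x0))
  [6] ¬x0 ∧ ((¬x1 ∧ (¬x0 ∧ ¬T)) ∧ (F ∧ x0))
  [7] ¬x0 ∧ ((¬x1 ∧ (¬x0 ∧ F)) ∧ (F ∧ x0))
  [8] ¬x0 ∧ ((¬x1 ∧ F) ∧ (F ∧ x0))
  [9] ¬x0 ∧ (F ∧ (F ∧ x0))
  [10] ¬x0 ∧ F
  [11] F

Answer: normal form = F  (in 11 steps)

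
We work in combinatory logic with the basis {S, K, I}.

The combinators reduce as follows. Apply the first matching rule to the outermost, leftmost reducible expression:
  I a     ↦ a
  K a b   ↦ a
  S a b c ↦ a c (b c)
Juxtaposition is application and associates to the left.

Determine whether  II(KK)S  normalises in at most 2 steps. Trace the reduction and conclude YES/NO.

Answer: NO — after 2 steps the term is KKS, not yet normal

Reduction:
  start: II(KK)S
  step 1: I(KK)S
  step 2: KKS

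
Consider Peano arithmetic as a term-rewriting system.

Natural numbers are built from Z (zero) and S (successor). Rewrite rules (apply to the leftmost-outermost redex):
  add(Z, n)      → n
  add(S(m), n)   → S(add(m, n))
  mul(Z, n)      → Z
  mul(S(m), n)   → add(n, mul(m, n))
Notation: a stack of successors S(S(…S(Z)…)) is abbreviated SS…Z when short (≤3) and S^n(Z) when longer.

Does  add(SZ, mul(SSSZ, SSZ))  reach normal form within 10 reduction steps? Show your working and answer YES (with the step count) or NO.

Answer: NO — after 10 steps the term is S(S(S(S(S(mul(SZ, SSZ)))))), not yet normal

Working:
  start: add(SZ, mul(SSSZ, SSZ))
  [1] S(add(Z, mul(SSSZ, SSZ)))
  [2] S(mul(SSSZ, SSZ))
  [3] S(add(SSZ, mul(SSZ, SSZ)))
  [4] S(S(add(SZ, mul(SSZ, SSZ))))
  [5] S(S(S(add(Z, mul(SSZ, SSZ)))))
  [6] S(S(S(mul(SSZ, SSZ))))
  [7] S(S(S(add(SSZ, mul(SZ, SSZ)))))
  [8] S(S(S(S(add(SZ, mul(SZ, SSZ))))))
  [9] S(S(S(S(S(add(Z, mul(SZ, SSZ)))))))
  [10] S(S(S(S(S(mul(SZ, SSZ))))))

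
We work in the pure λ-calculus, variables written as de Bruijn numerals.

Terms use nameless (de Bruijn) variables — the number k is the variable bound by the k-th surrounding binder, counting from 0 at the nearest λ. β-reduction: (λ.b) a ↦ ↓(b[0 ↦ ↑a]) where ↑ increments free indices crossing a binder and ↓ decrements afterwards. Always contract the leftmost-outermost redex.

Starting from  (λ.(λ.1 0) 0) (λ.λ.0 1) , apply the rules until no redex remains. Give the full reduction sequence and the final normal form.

  start: (λ.(λ.1 0) 0) (λ.λ.0 1)
  step 1: (λ.(λ.λ.0 1) 0) (λ.λ.0 1)
  step 2: (λ.λ.0 1) (λ.λ.0 1)
  step 3: λ.0 (λ.λ.0 1)

Answer: normal form = λ.0 (λ.λ.0 1)  (in 3 steps)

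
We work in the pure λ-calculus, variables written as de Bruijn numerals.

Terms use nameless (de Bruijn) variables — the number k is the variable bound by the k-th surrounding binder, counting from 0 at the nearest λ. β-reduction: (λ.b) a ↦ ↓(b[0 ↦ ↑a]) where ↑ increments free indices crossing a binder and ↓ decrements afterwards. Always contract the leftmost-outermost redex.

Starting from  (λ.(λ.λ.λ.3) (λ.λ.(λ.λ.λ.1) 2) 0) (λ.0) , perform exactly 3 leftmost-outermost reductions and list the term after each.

Answer: after 3 steps: λ.λ.0

Reduction:
  start: (λ.(λ.λ.λ.3) (λ.λ.(λ.λ.λ.1) 2) 0) (λ.0)
  →1  (λ.λ.λ.λ.0) (λ.λ.(λ.λ.λ.1) (λ.0)) (λ.0)
  →2  (λ.λ.λ.0) (λ.0)
  →3  λ.λ.0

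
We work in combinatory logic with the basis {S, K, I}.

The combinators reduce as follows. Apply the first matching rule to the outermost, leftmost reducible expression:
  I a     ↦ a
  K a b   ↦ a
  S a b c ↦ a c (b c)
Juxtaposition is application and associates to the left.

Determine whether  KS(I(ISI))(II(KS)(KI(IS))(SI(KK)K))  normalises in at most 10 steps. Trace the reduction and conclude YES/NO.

  start: KS(I(ISI))(II(KS)(KI(IS))(SI(KK)K))
  →1  S(II(KS)(KI(IS))(SI(KK)K))
  →2  S(I(KS)(KI(IS))(SI(KK)K))
  →3  S(KS(KI(IS))(SI(KK)K))
  →4  S(S(SI(KK)K))
  →5  S(S(IK(KKK)))
  →6  S(S(K(KKK)))
  →7  S(S(KK))

Answer: YES — reaches normal form S(S(KK)) in 7 ≤ 10 steps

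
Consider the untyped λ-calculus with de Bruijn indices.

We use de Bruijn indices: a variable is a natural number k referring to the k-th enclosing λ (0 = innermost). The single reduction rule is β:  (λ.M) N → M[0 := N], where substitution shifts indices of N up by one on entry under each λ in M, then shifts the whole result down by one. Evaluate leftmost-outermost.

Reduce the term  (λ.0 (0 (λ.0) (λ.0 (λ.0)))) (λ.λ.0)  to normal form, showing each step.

Answer: normal form = λ.0  (in 2 steps)

Reduction:
  start: (λ.0 (0 (λ.0) (λ.0 (λ.0)))) (λ.λ.0)
  →1  (λ.λ.0) ((λ.λ.0) (λ.0) (λ.0 (λ.0)))
  →2  λ.0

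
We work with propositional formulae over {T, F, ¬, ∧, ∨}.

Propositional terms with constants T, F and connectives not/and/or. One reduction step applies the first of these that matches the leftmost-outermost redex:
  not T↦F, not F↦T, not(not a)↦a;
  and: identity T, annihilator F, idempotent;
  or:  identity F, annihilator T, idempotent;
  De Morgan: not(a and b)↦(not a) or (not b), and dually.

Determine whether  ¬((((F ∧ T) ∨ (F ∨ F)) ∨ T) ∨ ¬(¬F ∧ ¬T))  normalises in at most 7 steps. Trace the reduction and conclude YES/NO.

Answer: NO — after 7 steps the term is (¬(F ∨ F) ∧ ¬T) ∧ ¬¬(¬F ∧ ¬T), not yet normal

Working:
  start: ¬((((F ∧ T) ∨ (F ∨ F)) ∨ T) ∨ ¬(¬F ∧ ¬T))
  →1  ¬(((F ∧ T) ∨ (F ∨ F)) ∨ T) ∧ ¬¬(¬F ∧ ¬T)
  →2  (¬((F ∧ T) ∨ (F ∨ F)) ∧ ¬T) ∧ ¬¬(¬F ∧ ¬T)
  →3  ((¬(F ∧ T) ∧ ¬(F ∨ F)) ∧ ¬T) ∧ ¬¬(¬F ∧ ¬T)
  →4  (((¬F ∨ ¬T) ∧ ¬(F ∨ F)) ∧ ¬T) ∧ ¬¬(¬F ∧ ¬T)
  →5  (((T ∨ ¬T) ∧ ¬(F ∨ F)) ∧ ¬T) ∧ ¬¬(¬F ∧ ¬T)
  →6  ((T ∧ ¬(F ∨ F)) ∧ ¬T) ∧ ¬¬(¬F ∧ ¬T)
  →7  (¬(F ∨ F) ∧ ¬T) ∧ ¬¬(¬F ∧ ¬T)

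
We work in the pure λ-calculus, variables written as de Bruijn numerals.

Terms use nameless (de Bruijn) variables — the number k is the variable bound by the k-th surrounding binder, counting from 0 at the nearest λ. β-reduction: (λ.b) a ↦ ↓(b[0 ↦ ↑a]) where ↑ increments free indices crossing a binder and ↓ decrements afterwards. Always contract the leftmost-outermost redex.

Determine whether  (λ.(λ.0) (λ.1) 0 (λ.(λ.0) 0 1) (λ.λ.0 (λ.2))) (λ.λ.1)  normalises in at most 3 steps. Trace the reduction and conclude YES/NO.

  start: (λ.(λ.0) (λ.1) 0 (λ.(λ.0) 0 1) (λ.λ.0 (λ.2))) (λ.λ.1)
  step 1: (λ.0) (λ.λ.λ.1) (λ.λ.1) (λ.(λ.0) 0 (λ.λ.1)) (λ.λ.0 (λ.2))
  step 2: (λ.λ.λ.1) (λ.λ.1) (λ.(λ.0) 0 (λ.λ.1)) (λ.λ.0 (λ.2))
  step 3: (λ.λ.1) (λ.(λ.0) 0 (λ.λ.1)) (λ.λ.0 (λ.2))

Answer: NO — after 3 steps the term is (λ.λ.1) (λ.(λ.0) 0 (λ.λ.1)) (λ.λ.0 (λ.2)), not yet normal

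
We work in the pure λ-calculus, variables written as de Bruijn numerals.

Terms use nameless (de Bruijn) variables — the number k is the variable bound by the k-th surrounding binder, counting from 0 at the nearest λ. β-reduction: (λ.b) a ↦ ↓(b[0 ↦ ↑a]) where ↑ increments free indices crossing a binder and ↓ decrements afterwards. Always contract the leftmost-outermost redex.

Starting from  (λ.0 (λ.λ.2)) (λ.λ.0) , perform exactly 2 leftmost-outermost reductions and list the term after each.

  start: (λ.0 (λ.λ.2)) (λ.λ.0)
  step 1: (λ.λ.0) (λ.λ.λ.λ.0)
  step 2: λ.0

Answer: after 2 steps: λ.0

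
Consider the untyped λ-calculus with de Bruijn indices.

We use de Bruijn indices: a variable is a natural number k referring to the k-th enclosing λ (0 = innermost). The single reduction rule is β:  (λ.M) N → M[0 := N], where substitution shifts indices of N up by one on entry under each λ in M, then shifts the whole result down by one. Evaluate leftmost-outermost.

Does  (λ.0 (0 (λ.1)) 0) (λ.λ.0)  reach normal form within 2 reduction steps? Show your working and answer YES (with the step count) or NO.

Answer: NO — after 2 steps the term is (λ.0) (λ.λ.0), not yet normal

Working:
  start: (λ.0 (0 (λ.1)) 0) (λ.λ.0)
  →1  (λ.λ.0) ((λ.λ.0) (λ.λ.λ.0)) (λ.λ.0)
  →2  (λ.0) (λ.λ.0)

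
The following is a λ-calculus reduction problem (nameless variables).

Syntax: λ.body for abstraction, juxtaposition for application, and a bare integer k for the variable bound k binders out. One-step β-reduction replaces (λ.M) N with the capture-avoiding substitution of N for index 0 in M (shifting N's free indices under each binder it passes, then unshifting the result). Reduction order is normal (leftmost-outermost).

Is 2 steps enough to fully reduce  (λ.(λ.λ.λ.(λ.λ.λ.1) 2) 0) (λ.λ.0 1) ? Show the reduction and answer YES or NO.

Answer: NO — after 2 steps the term is λ.λ.(λ.λ.λ.1) (λ.λ.0 1), not yet normal

Reduction:
  start: (λ.(λ.λ.λ.(λ.λ.λ.1) 2) 0) (λ.λ.0 1)
  →1  (λ.λ.λ.(λ.λ.λ.1) 2) (λ.λ.0 1)
  →2  λ.λ.(λ.λ.λ.1) (λ.λ.0 1)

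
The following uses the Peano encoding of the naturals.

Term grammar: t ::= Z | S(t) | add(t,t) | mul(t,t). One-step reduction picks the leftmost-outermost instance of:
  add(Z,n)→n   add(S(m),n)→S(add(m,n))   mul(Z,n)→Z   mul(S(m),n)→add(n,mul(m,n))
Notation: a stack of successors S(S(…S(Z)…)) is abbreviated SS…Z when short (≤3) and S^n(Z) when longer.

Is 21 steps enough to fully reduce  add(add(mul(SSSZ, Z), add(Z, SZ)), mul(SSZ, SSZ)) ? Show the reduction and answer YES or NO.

  start: add(add(mul(SSSZ, Z), add(Z, SZ)), mul(SSZ, SSZ))
  step 1: add(add(add(Z, mul(SSZ, Z)), add(Z, SZ)), mul(SSZ, SSZ))
  step 2: add(add(mul(SSZ, Z), add(Z, SZ)), mul(SSZ, SSZ))
  step 3: add(add(add(Z, mul(SZ, Z)), add(Z, SZ)), mul(SSZ, SSZ))
  step 4: add(add(mul(SZ, Z), add(Z, SZ)), mul(SSZ, SSZ))
  step 5: add(add(add(Z, mul(Z, Z)), add(Z, SZ)), mul(SSZ, SSZ))
  step 6: add(add(mul(Z, Z), add(Z, SZ)), mul(SSZ, SSZ))
  step 7: add(add(Z, add(Z, SZ)), mul(SSZ, SSZ))
  step 8: add(add(Z, SZ), mul(SSZ, SSZ))
  step 9: add(SZ, mul(SSZ, SSZ))
  step 10: S(add(Z, mul(SSZ, SSZ)))
  step 11: S(mul(SSZ, SSZ))
  step 12: S(add(SSZ, mul(SZ, SSZ)))
  step 13: S(S(add(SZ, mul(SZ, SSZ))))
  step 14: S(S(S(add(Z, mul(SZ, SSZ)))))
  step 15: S(S(S(mul(SZ, SSZ))))
  step 16: S(S(S(add(SSZ, mul(Z, SSZ)))))
  step 17: S(S(S(S(add(SZ, mul(Z, SSZ))))))
  step 18: S(S(S(S(S(add(Z, mul(Z, SSZ)))))))
  step 19: S(S(S(S(S(mul(Z, SSZ))))))
  step 20: S^5(Z)

Answer: YES — reaches normal form S^5(Z) in 20 ≤ 21 steps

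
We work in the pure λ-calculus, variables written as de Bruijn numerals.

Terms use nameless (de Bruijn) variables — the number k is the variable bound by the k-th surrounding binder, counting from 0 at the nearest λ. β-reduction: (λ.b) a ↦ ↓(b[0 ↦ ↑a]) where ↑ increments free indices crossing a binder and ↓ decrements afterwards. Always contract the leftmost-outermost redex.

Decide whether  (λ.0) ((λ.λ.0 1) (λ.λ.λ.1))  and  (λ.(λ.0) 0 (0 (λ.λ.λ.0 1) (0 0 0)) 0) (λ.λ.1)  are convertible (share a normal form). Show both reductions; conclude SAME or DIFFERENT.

Term A:
  start: (λ.0) ((λ.λ.0 1) (λ.λ.λ.1))
  [1] (λ.λ.0 1) (λ.λ.λ.1)
  [2] λ.0 (λ.λ.λ.1)

Term B:
  start: (λ.(λ.0) 0 (0 (λ.λ.λ.0 1) (0 0 0)) 0) (λ.λ.1)
  [1] (λ.0) (λ.λ.1) ((λ.λ.1) (λ.λ.λ.0 1) ((λ.λ.1) (λ.λ.1) (λ.λ.1))) (λ.λ.1)
  [2] (λ.λ.1) ((λ.λ.1) (λ.λ.λ.0 1) ((λ.λ.1) (λ.λ.1) (λ.λ.1))) (λ.λ.1)
  [3] (λ.(λ.λ.1) (λ.λ.λ.0 1) ((λ.λ.1) (λ.λ.1) (λ.λ.1))) (λ.λ.1)
  [4] (λ.λ.1) (λ.λ.λ.0 1) ((λ.λ.1) (λ.λ.1) (λ.λ.1))
  [5] (λ.λ.λ.λ.0 1) ((λ.λ.1) (λ.λ.1) (λ.λ.1))
  [6] λ.λ.λ.0 1

Answer: DIFFERENT — A ⇓ λ.0 (λ.λ.λ.1), B ⇓ λ.λ.λ.0 1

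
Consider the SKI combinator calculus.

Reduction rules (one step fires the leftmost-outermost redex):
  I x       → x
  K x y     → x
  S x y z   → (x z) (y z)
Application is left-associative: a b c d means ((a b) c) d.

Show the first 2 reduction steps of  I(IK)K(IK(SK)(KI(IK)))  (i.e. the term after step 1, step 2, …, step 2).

Answer: after 2 steps: KK(IK(SK)(KI(IK)))

Derivation:
  start: I(IK)K(IK(SK)(KI(IK)))
  →1  IKK(IK(SK)(KI(IK)))
  →2  KK(IK(SK)(KI(IK)))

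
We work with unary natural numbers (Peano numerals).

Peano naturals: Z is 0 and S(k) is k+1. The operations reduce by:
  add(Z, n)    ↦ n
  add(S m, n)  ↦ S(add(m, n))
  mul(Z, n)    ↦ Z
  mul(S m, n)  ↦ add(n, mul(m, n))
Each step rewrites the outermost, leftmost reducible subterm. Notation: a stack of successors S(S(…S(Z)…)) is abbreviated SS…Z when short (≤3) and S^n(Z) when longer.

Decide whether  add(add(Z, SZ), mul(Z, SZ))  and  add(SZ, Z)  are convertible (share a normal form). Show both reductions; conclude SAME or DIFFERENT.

Answer: SAME — A ⇓ SZ, B ⇓ SZ

Derivation:
Term A:
  start: add(add(Z, SZ), mul(Z, SZ))
  [1] add(SZ, mul(Z, SZ))
  [2] S(add(Z, mul(Z, SZ)))
  [3] S(mul(Z, SZ))
  [4] SZ

Term B:
  start: add(SZ, Z)
  [1] S(add(Z, Z))
  [2] SZ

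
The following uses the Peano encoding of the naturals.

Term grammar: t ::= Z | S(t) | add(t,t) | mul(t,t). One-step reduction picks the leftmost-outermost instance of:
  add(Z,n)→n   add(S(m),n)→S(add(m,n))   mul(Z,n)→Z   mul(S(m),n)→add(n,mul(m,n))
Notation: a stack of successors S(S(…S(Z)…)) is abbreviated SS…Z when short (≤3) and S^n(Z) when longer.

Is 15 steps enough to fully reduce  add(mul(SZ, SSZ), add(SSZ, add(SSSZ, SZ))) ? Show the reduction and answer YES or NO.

  start: add(mul(SZ, SSZ), add(SSZ, add(SSSZ, SZ)))
  →1  add(add(SSZ, mul(Z, SSZ)), add(SSZ, add(SSSZ, SZ)))
  →2  add(S(add(SZ, mul(Z, SSZ))), add(SSZ, add(SSSZ, SZ)))
  →3  S(add(add(SZ, mul(Z, SSZ)), add(SSZ, add(SSSZ, SZ))))
  →4  S(add(S(add(Z, mul(Z, SSZ))), add(SSZ, add(SSSZ, SZ))))
  →5  S(S(add(add(Z, mul(Z, SSZ)), add(SSZ, add(SSSZ, SZ)))))
  →6  S(S(add(mul(Z, SSZ), add(SSZ, add(SSSZ, SZ)))))
  →7  S(S(add(Z, add(SSZ, add(SSSZ, SZ)))))
  →8  S(S(add(SSZ, add(SSSZ, SZ))))
  →9  S(S(S(add(SZ, add(SSSZ, SZ)))))
  →10  S(S(S(S(add(Z, add(SSSZ, SZ))))))
  →11  S(S(S(S(add(SSSZ, SZ)))))
  →12  S(S(S(S(S(add(SSZ, SZ))))))
  →13  S(S(S(S(S(S(add(SZ, SZ)))))))
  →14  S(S(S(S(S(S(S(add(Z, SZ))))))))
  →15  S^8(Z)

Answer: YES — reaches normal form S^8(Z) in 15 ≤ 15 steps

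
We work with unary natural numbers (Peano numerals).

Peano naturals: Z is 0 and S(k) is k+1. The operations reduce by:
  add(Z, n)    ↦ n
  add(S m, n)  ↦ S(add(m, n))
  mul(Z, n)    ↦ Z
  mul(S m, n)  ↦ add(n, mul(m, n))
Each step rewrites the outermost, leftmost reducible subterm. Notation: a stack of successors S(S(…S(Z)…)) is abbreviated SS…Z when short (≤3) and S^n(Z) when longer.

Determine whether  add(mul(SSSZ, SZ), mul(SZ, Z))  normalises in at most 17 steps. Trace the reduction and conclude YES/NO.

Answer: YES — reaches normal form SSSZ in 17 ≤ 17 steps

Derivation:
  start: add(mul(SSSZ, SZ), mul(SZ, Z))
  →1  add(add(SZ, mul(SSZ, SZ)), mul(SZ, Z))
  →2  add(S(add(Z, mul(SSZ, SZ))), mul(SZ, Z))
  →3  S(add(add(Z, mul(SSZ, SZ)), mul(SZ, Z)))
  →4  S(add(mul(SSZ, SZ), mul(SZ, Z)))
  →5  S(add(add(SZ, mul(SZ, SZ)), mul(SZ, Z)))
  →6  S(add(S(add(Z, mul(SZ, SZ))), mul(SZ, Z)))
  →7  S(S(add(add(Z, mul(SZ, SZ)), mul(SZ, Z))))
  →8  S(S(add(mul(SZ, SZ), mul(SZ, Z))))
  →9  S(S(add(add(SZ, mul(Z, SZ)), mul(SZ, Z))))
  →10  S(S(add(S(add(Z, mul(Z, SZ))), mul(SZ, Z))))
  →11  S(S(S(add(add(Z, mul(Z, SZ)), mul(SZ, Z)))))
  →12  S(S(S(add(mul(Z, SZ), mul(SZ, Z)))))
  →13  S(S(S(add(Z, mul(SZ, Z)))))
  →14  S(S(S(mul(SZ, Z))))
  →15  S(S(S(add(Z, mul(Z, Z)))))
  →16  S(S(S(mul(Z, Z))))
  →17  SSSZ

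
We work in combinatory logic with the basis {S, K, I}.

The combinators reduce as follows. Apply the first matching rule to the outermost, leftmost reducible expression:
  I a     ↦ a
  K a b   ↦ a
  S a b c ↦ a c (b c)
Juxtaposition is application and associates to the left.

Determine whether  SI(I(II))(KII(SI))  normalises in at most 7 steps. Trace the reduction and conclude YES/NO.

  start: SI(I(II))(KII(SI))
  step 1: I(KII(SI))(I(II)(KII(SI)))
  step 2: KII(SI)(I(II)(KII(SI)))
  step 3: I(SI)(I(II)(KII(SI)))
  step 4: SI(I(II)(KII(SI)))
  step 5: SI(II(KII(SI)))
  step 6: SI(I(KII(SI)))
  step 7: SI(KII(SI))

Answer: NO — after 7 steps the term is SI(KII(SI)), not yet normal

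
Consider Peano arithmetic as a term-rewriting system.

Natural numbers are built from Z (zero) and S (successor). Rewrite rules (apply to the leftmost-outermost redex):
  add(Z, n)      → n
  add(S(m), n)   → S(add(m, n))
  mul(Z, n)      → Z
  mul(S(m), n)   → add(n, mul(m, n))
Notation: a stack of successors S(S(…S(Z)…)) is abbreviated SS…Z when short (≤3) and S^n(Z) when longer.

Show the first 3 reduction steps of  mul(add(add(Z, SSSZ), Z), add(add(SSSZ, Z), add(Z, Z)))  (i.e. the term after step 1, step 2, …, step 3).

  start: mul(add(add(Z, SSSZ), Z), add(add(SSSZ, Z), add(Z, Z)))
  →1  mul(add(SSSZ, Z), add(add(SSSZ, Z), add(Z, Z)))
  →2  mul(S(add(SSZ, Z)), add(add(SSSZ, Z), add(Z, Z)))
  →3  add(add(add(SSSZ, Z), add(Z, Z)), mul(add(SSZ, Z), add(add(SSSZ, Z), add(Z, Z))))

Answer: after 3 steps: add(add(add(SSSZ, Z), add(Z, Z)), mul(add(SSZ, Z), add(add(SSSZ, Z), add(Z, Z))))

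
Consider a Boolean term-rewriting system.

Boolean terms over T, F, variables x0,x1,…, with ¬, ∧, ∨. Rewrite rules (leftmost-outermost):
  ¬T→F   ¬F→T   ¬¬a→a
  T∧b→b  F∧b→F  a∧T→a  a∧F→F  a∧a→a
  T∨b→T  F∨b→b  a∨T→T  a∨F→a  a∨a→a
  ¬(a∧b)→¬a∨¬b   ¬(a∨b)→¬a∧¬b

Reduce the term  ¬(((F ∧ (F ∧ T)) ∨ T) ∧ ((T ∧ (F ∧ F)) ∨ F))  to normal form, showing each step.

  start: ¬(((F ∧ (F ∧ T)) ∨ T) ∧ ((T ∧ (F ∧ F)) ∨ F))
  [1] ¬((F ∧ (F ∧ T)) ∨ T) ∨ ¬((T ∧ (F ∧ F)) ∨ F)
  [2] (¬(F ∧ (F ∧ T)) ∧ ¬T) ∨ ¬((T ∧ (F ∧ F)) ∨ F)
  [3] ((¬F ∨ ¬(F ∧ T)) ∧ ¬T) ∨ ¬((T ∧ (F ∧ F)) ∨ F)
  [4] ((T ∨ ¬(F ∧ T)) ∧ ¬T) ∨ ¬((T ∧ (F ∧ F)) ∨ F)
  [5] (T ∧ ¬T) ∨ ¬((T ∧ (F ∧ F)) ∨ F)
  [6] ¬T ∨ ¬((T ∧ (F ∧ F)) ∨ F)
  [7] F ∨ ¬((T ∧ (F ∧ F)) ∨ F)
  [8] ¬((T ∧ (F ∧ F)) ∨ F)
  [9] ¬(T ∧ (F ∧ F)) ∧ ¬F
  [10] (¬T ∨ ¬(F ∧ F)) ∧ ¬F
  [11] (F ∨ ¬(F ∧ F)) ∧ ¬F
  [12] ¬(F ∧ F) ∧ ¬F
  [13] (¬F ∨ ¬F) ∧ ¬F
  [14] ¬F ∧ ¬F
  [15] ¬F
  [16] T

Answer: normal form = T  (in 16 steps)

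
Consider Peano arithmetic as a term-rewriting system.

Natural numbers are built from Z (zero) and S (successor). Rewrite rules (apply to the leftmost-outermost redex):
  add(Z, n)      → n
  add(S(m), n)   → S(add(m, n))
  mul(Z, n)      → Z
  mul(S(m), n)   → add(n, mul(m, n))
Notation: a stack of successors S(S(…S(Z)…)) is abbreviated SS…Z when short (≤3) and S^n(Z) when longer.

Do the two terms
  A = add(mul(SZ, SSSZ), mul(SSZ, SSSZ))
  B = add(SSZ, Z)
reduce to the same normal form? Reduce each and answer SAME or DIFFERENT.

Term A:
  start: add(mul(SZ, SSSZ), mul(SSZ, SSSZ))
  [1] add(add(SSSZ, mul(Z, SSSZ)), mul(SSZ, SSSZ))
  [2] add(S(add(SSZ, mul(Z, SSSZ))), mul(SSZ, SSSZ))
  [3] S(add(add(SSZ, mul(Z, SSSZ)), mul(SSZ, SSSZ)))
  [4] S(add(S(add(SZ, mul(Z, SSSZ))), mul(SSZ, SSSZ)))
  [5] S(S(add(add(SZ, mul(Z, SSSZ)), mul(SSZ, SSSZ))))
  [6] S(S(add(S(add(Z, mul(Z, SSSZ))), mul(SSZ, SSSZ))))
  [7] S(S(S(add(add(Z, mul(Z, SSSZ)), mul(SSZ, SSSZ)))))
  [8] S(S(S(add(mul(Z, SSSZ), mul(SSZ, SSSZ)))))
  [9] S(S(S(add(Z, mul(SSZ, SSSZ)))))
  [10] S(S(S(mul(SSZ, SSSZ))))
  [11] S(S(S(add(SSSZ, mul(SZ, SSSZ)))))
  [12] S(S(S(S(add(SSZ, mul(SZ, SSSZ))))))
  [13] S(S(S(S(S(add(SZ, mul(SZ, SSSZ)))))))
  [14] S(S(S(S(S(S(add(Z, mul(SZ, SSSZ))))))))
  [15] S(S(S(S(S(S(mul(SZ, SSSZ)))))))
  [16] S(S(S(S(S(S(add(SSSZ, mul(Z, SSSZ))))))))
  [17] S(S(S(S(S(S(S(add(SSZ, mul(Z, SSSZ)))))))))
  [18] S(S(S(S(S(S(S(S(add(SZ, mul(Z, SSSZ))))))))))
  [19] S(S(S(S(S(S(S(S(S(add(Z, mul(Z, SSSZ)))))))))))
  [20] S(S(S(S(S(S(S(S(S(mul(Z, SSSZ))))))))))
  [21] S^9(Z)

Term B:
  start: add(SSZ, Z)
  [1] S(add(SZ, Z))
  [2] S(S(add(Z, Z)))
  [3] SSZ

Answer: DIFFERENT — A ⇓ S^9(Z), B ⇓ SSZ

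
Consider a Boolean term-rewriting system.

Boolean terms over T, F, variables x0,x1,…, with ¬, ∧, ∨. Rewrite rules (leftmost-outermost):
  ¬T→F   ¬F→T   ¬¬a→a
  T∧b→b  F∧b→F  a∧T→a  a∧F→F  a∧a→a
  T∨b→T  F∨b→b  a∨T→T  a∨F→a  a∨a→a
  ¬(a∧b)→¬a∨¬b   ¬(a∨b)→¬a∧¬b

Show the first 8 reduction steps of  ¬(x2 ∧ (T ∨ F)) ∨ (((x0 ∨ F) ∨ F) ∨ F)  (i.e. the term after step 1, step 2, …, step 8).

Answer: after 8 steps: ¬x2 ∨ x0

Derivation:
  start: ¬(x2 ∧ (T ∨ F)) ∨ (((x0 ∨ F) ∨ F) ∨ F)
  [1] (¬x2 ∨ ¬(T ∨ F)) ∨ (((x0 ∨ F) ∨ F) ∨ F)
  [2] (¬x2 ∨ (¬T ∧ ¬F)) ∨ (((x0 ∨ F) ∨ F) ∨ F)
  [3] (¬x2 ∨ (F ∧ ¬F)) ∨ (((x0 ∨ F) ∨ F) ∨ F)
  [4] (¬x2 ∨ F) ∨ (((x0 ∨ F) ∨ F) ∨ F)
  [5] ¬x2 ∨ (((x0 ∨ F) ∨ F) ∨ F)
  [6] ¬x2 ∨ ((x0 ∨ F) ∨ F)
  [7] ¬x2 ∨ (x0 ∨ F)
  [8] ¬x2 ∨ x0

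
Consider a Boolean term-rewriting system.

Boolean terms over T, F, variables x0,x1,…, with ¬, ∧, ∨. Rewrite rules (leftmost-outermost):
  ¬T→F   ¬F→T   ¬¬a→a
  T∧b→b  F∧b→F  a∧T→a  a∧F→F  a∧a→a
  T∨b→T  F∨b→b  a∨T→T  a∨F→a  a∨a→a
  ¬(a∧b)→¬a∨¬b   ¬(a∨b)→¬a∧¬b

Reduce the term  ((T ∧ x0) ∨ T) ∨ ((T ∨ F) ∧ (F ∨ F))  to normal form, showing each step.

  start: ((T ∧ x0) ∨ T) ∨ ((T ∨ F) ∧ (F ∨ F))
  step 1: T ∨ ((T ∨ F) ∧ (F ∨ F))
  step 2: T

Answer: normal form = T  (in 2 steps)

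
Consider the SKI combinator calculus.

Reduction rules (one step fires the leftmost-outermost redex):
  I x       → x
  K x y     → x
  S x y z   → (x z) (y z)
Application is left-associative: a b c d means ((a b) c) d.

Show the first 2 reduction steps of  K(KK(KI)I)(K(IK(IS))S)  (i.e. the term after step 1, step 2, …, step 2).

Answer: after 2 steps: KI

Reduction:
  start: K(KK(KI)I)(K(IK(IS))S)
  step 1: KK(KI)I
  step 2: KI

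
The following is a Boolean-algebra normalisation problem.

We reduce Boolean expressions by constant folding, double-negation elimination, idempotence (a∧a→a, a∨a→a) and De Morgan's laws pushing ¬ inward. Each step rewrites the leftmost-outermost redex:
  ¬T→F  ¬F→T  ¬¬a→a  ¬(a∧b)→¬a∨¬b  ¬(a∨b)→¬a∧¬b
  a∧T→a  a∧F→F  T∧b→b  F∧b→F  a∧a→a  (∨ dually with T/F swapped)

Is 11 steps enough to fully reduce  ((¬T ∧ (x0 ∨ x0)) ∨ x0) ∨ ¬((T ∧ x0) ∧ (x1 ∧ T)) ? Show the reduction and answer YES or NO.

  start: ((¬T ∧ (x0 ∨ x0)) ∨ x0) ∨ ¬((T ∧ x0) ∧ (x1 ∧ T))
  step 1: ((F ∧ (x0 ∨ x0)) ∨ x0) ∨ ¬((T ∧ x0) ∧ (x1 ∧ T))
  step 2: (F ∨ x0) ∨ ¬((T ∧ x0) ∧ (x1 ∧ T))
  step 3: x0 ∨ ¬((T ∧ x0) ∧ (x1 ∧ T))
  step 4: x0 ∨ (¬(T ∧ x0) ∨ ¬(x1 ∧ T))
  step 5: x0 ∨ ((¬T ∨ ¬x0) ∨ ¬(x1 ∧ T))
  step 6: x0 ∨ ((F ∨ ¬x0) ∨ ¬(x1 ∧ T))
  step 7: x0 ∨ (¬x0 ∨ ¬(x1 ∧ T))
  step 8: x0 ∨ (¬x0 ∨ (¬x1 ∨ ¬T))
  step 9: x0 ∨ (¬x0 ∨ (¬x1 ∨ F))
  step 10: x0 ∨ (¬x0 ∨ ¬x1)

Answer: YES — reaches normal form x0 ∨ (¬x0 ∨ ¬x1) in 10 ≤ 11 steps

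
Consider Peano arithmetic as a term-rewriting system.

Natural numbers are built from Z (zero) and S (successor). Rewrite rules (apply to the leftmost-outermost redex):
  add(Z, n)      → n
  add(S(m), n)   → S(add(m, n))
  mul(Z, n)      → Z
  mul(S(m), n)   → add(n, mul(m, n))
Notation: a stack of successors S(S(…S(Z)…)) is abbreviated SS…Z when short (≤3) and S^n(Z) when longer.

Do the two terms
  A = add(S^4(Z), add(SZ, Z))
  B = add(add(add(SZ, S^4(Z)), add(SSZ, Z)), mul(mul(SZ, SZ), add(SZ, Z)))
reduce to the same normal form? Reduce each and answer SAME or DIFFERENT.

Answer: DIFFERENT — A ⇓ S^5(Z), B ⇓ S^8(Z)

Reduction:
Term A:
  start: add(S^4(Z), add(SZ, Z))
  step 1: S(add(SSSZ, add(SZ, Z)))
  step 2: S(S(add(SSZ, add(SZ, Z))))
  step 3: S(S(S(add(SZ, add(SZ, Z)))))
  step 4: S(S(S(S(add(Z, add(SZ, Z))))))
  step 5: S(S(S(S(add(SZ, Z)))))
  step 6: S(S(S(S(S(add(Z, Z))))))
  step 7: S^5(Z)

Term B:
  start: add(add(add(SZ, S^4(Z)), add(SSZ, Z)), mul(mul(SZ, SZ), add(SZ, Z)))
  step 1: add(add(S(add(Z, S^4(Z))), add(SSZ, Z)), mul(mul(SZ, SZ), add(SZ, Z)))
  step 2: add(S(add(add(Z, S^4(Z)), add(SSZ, Z))), mul(mul(SZ, SZ), add(SZ, Z)))
  step 3: S(add(add(add(Z, S^4(Z)), add(SSZ, Z)), mul(mul(SZ, SZ), add(SZ, Z))))
  step 4: S(add(add(S^4(Z), add(SSZ, Z)), mul(mul(SZ, SZ), add(SZ, Z))))
  step 5: S(add(S(add(SSSZ, add(SSZ, Z))), mul(mul(SZ, SZ), add(SZ, Z))))
  step 6: S(S(add(add(SSSZ, add(SSZ, Z)), mul(mul(SZ, SZ), add(SZ, Z)))))
  step 7: S(S(add(S(add(SSZ, add(SSZ, Z))), mul(mul(SZ, SZ), add(SZ, Z)))))
  step 8: S(S(S(add(add(SSZ, add(SSZ, Z)), mul(mul(SZ, SZ), add(SZ, Z))))))
  step 9: S(S(S(add(S(add(SZ, add(SSZ, Z))), mul(mul(SZ, SZ), add(SZ, Z))))))
  step 10: S(S(S(S(add(add(SZ, add(SSZ, Z)), mul(mul(SZ, SZ), add(SZ, Z)))))))
  step 11: S(S(S(S(add(S(add(Z, add(SSZ, Z))), mul(mul(SZ, SZ), add(SZ, Z)))))))
  step 12: S(S(S(S(S(add(add(Z, add(SSZ, Z)), mul(mul(SZ, SZ), add(SZ, Z))))))))
  step 13: S(S(S(S(S(add(add(SSZ, Z), mul(mul(SZ, SZ), add(SZ, Z))))))))
  step 14: S(S(S(S(S(add(S(add(SZ, Z)), mul(mul(SZ, SZ), add(SZ, Z))))))))
  step 15: S(S(S(S(S(S(add(add(SZ, Z), mul(mul(SZ, SZ), add(SZ, Z)))))))))
  step 16: S(S(S(S(S(S(add(S(add(Z, Z)), mul(mul(SZ, SZ), add(SZ, Z)))))))))
  step 17: S(S(S(S(S(S(S(add(add(Z, Z), mul(mul(SZ, SZ), add(SZ, Z))))))))))
  step 18: S(S(S(S(S(S(S(add(Z, mul(mul(SZ, SZ), add(SZ, Z))))))))))
  step 19: S(S(S(S(S(S(S(mul(mul(SZ, SZ), add(SZ, Z)))))))))
  step 20: S(S(S(S(S(S(S(mul(add(SZ, mul(Z, SZ)), add(SZ, Z)))))))))
  step 21: S(S(S(S(S(S(S(mul(S(add(Z, mul(Z, SZ))), add(SZ, Z)))))))))
  step 22: S(S(S(S(S(S(S(add(add(SZ, Z), mul(add(Z, mul(Z, SZ)), add(SZ, Z))))))))))
  step 23: S(S(S(S(S(S(S(add(S(add(Z, Z)), mul(add(Z, mul(Z, SZ)), add(SZ, Z))))))))))
  step 24: S(S(S(S(S(S(S(S(add(add(Z, Z), mul(add(Z, mul(Z, SZ)), add(SZ, Z)))))))))))
  step 25: S(S(S(S(S(S(S(S(add(Z, mul(add(Z, mul(Z, SZ)), add(SZ, Z)))))))))))
  step 26: S(S(S(S(S(S(S(S(mul(add(Z, mul(Z, SZ)), add(SZ, Z))))))))))
  step 27: S(S(S(S(S(S(S(S(mul(mul(Z, SZ), add(SZ, Z))))))))))
  step 28: S(S(S(S(S(S(S(S(mul(Z, add(SZ, Z))))))))))
  step 29: S^8(Z)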